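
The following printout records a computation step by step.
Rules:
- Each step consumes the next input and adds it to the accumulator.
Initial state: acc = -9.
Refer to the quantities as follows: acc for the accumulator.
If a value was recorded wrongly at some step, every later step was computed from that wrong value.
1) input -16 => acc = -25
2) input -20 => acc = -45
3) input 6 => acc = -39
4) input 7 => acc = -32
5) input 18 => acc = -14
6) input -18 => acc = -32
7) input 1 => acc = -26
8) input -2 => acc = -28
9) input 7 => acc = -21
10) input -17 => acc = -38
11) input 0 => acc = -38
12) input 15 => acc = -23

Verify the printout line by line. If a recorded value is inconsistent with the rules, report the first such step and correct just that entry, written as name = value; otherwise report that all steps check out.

step 7, acc = -31

step 1: acc = -9 + -16 = -25 -> verified
step 2: acc = -25 + -20 = -45 -> exactly as logged
step 3: acc = -45 + 6 = -39 -> agrees with the printout
step 4: acc = -39 + 7 = -32 -> consistent with the printout
step 5: acc = -32 + 18 = -14 -> consistent with the printout
step 6: acc = -14 + -18 = -32 -> exactly as logged
step 7: acc = -32 + 1 = -31 -> the printout has a different value
So the first discrepancy is step 7, where the right value is acc = -31.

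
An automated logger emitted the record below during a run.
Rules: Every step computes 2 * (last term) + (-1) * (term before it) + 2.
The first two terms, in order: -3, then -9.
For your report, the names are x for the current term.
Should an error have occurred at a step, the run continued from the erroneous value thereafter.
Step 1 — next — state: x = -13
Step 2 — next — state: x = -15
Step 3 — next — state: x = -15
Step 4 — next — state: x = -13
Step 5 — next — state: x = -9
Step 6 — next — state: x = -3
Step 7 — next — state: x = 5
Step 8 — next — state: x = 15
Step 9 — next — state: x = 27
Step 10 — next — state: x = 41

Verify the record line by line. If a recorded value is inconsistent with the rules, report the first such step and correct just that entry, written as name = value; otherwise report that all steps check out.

no error

1. x = 2*(-9) + (-1)*(-3) + (2) = -13 (matches)
2. x = 2*(-13) + (-1)*(-9) + (2) = -15 (agrees with the record)
3. x = 2*(-15) + (-1)*(-13) + (2) = -15 (verified)
4. x = 2*(-15) + (-1)*(-15) + (2) = -13 (matches)
5. x = 2*(-13) + (-1)*(-15) + (2) = -9 (in agreement)
6. x = 2*(-9) + (-1)*(-13) + (2) = -3 (verified)
7. x = 2*(-3) + (-1)*(-9) + (2) = 5 (same as recorded)
8. x = 2*(5) + (-1)*(-3) + (2) = 15 (exactly as logged)
9. x = 2*(15) + (-1)*(5) + (2) = 27 (agrees with the record)
10. x = 2*(27) + (-1)*(15) + (2) = 41 (in agreement)
All steps check out; nothing to correct.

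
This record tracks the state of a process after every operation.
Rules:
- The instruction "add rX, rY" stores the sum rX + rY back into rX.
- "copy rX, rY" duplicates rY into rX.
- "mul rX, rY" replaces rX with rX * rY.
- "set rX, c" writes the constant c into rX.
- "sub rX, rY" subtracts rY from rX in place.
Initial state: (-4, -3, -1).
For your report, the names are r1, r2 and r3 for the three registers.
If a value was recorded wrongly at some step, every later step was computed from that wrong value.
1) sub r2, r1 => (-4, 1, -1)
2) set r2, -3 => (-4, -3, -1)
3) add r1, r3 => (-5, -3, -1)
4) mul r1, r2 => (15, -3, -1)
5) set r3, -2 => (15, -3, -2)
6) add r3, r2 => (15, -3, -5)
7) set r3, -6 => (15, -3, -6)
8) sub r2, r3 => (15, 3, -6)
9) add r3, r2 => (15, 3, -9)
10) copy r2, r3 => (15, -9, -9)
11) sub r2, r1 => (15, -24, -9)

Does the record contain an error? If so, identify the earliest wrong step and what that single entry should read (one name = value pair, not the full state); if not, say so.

step 9, r3 = -3

1. r2 = -3 - -4 = 1 (agrees with the record)
2. r2 = -3 (no discrepancy)
3. r1 = -4 + -1 = -5 (matches)
4. r1 = -5 * -3 = 15 (checks out)
5. r3 = -2 (same as recorded)
6. r3 = -2 + -3 = -5 (no discrepancy)
7. r3 = -6 (no discrepancy)
8. r2 = -3 - -6 = 3 (consistent with the record)
9. r3 = -6 + 3 = -3 (this is not what the record shows)
The audit stops at step 9: the recorded entry is wrong and should be r3 = -3.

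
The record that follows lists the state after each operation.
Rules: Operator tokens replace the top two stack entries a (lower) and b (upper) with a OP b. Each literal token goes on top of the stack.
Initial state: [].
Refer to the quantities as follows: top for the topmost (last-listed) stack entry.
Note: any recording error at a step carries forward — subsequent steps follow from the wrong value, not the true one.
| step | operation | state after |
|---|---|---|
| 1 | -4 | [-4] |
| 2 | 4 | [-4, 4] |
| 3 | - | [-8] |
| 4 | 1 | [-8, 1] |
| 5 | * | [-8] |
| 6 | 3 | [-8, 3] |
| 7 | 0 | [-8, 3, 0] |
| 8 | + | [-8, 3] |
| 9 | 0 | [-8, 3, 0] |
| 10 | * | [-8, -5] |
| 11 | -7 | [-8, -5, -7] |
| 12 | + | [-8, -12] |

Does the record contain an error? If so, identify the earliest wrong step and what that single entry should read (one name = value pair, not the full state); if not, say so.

step 10, top = 0

Step 1: push -4: top = -4 — checks out.
Step 2: push 4: top = 4 — checks out.
Step 3: -4 - 4 = -8 — checks out.
Step 4: push 1: top = 1 — verified.
Step 5: -8 * 1 = -8 — no discrepancy.
Step 6: push 3: top = 3 — checks out.
Step 7: push 0: top = 0 — same as recorded.
Step 8: 3 + 0 = 3 — consistent with the record.
Step 9: push 0: top = 0 — no discrepancy.
Step 10: 3 * 0 = 0 — not what was recorded.
Step 10 is the first one off; corrected, top = 0.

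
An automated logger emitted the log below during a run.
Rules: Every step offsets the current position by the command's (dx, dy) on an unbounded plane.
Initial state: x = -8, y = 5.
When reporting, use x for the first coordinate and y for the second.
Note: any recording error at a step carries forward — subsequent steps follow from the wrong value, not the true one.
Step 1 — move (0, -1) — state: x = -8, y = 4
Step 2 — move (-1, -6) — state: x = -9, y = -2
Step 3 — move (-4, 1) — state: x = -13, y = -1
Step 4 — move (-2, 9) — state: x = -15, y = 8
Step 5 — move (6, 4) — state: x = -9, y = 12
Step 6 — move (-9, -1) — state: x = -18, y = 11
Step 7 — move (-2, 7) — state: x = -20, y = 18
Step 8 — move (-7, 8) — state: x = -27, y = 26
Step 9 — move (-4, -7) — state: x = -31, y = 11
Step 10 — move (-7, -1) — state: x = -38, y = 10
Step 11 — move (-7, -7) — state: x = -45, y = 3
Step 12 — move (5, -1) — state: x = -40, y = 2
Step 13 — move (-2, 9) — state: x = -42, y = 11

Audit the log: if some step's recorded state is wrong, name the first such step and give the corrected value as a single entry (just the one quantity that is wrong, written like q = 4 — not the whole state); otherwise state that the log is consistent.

step 9, y = 19

Recomputing the run from the initial state:
step 1: x = -8, y = 4
step 2: x = -9, y = -2
step 3: x = -13, y = -1
step 4: x = -15, y = 8
step 5: x = -9, y = 12
step 6: x = -18, y = 11
step 7: x = -20, y = 18
step 8: x = -27, y = 26
step 9: x = -31, y = 19
step 10: x = -38, y = 18
step 11: x = -45, y = 11
step 12: x = -40, y = 10
step 13: x = -42, y = 19
The first disagreement with the log is at step 9, where the value should be y = 19.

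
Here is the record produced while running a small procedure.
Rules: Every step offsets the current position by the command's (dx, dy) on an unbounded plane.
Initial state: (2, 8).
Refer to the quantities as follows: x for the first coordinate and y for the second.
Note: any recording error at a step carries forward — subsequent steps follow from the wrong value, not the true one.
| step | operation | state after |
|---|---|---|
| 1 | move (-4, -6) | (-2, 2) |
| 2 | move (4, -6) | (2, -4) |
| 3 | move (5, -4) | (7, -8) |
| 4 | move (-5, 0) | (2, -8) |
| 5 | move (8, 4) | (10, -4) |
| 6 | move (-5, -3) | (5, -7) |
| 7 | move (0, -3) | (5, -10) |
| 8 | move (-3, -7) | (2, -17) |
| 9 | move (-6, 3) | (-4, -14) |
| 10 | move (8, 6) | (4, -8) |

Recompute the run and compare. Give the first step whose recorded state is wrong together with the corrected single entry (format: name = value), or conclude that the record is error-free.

no error

Recomputing the run from the initial state:
step 1: x = -2, y = 2
step 2: x = 2, y = -4
step 3: x = 7, y = -8
step 4: x = 2, y = -8
step 5: x = 10, y = -4
step 6: x = 5, y = -7
step 7: x = 5, y = -10
step 8: x = 2, y = -17
step 9: x = -4, y = -14
step 10: x = 4, y = -8
This matches the record at every step.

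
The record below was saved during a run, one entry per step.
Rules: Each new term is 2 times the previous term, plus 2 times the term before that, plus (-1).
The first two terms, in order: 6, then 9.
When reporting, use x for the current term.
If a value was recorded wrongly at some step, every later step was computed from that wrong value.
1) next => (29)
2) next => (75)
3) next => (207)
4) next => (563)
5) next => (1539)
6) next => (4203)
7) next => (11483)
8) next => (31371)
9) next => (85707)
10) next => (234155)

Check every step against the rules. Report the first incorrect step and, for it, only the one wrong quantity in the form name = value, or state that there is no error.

Recomputing the run from the initial state:
step 1: x = 29
step 2: x = 75
step 3: x = 207
step 4: x = 563
step 5: x = 1539
step 6: x = 4203
step 7: x = 11483
step 8: x = 31371
step 9: x = 85707
step 10: x = 234155
This matches the record at every step.

no error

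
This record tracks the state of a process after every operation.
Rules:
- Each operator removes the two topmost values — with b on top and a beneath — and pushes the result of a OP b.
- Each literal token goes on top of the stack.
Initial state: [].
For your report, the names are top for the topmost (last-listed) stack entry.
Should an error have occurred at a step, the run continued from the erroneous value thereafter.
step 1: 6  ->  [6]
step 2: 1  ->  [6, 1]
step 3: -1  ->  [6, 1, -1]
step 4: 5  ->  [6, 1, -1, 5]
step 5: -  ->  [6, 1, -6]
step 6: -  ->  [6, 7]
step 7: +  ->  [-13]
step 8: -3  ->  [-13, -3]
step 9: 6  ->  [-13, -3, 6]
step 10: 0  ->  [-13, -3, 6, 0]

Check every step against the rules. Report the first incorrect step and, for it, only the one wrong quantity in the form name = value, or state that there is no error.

step 7, top = 13

step 1: push 6: top = 6 -> confirmed correct
step 2: push 1: top = 1 -> in agreement
step 3: push -1: top = -1 -> verified
step 4: push 5: top = 5 -> agrees with the record
step 5: -1 - 5 = -6 -> in agreement
step 6: 1 - -6 = 7 -> in agreement
step 7: 6 + 7 = 13 -> first mismatch against the record
So the first discrepancy is step 7, where the right value is top = 13.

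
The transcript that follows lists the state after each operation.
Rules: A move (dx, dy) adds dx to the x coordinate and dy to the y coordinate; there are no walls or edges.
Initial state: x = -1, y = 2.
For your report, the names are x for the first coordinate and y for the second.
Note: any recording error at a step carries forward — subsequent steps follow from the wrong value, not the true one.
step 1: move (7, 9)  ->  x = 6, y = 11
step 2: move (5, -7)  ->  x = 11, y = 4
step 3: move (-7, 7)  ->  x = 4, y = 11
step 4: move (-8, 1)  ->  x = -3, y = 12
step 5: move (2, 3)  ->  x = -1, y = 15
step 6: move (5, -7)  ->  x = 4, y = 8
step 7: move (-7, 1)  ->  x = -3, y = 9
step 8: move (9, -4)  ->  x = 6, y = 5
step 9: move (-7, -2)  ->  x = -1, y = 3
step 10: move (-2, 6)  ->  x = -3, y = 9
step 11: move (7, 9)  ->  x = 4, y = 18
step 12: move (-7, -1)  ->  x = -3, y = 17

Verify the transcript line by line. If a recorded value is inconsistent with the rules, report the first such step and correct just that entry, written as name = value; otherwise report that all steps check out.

1. x = -1 + (7) = 6, y = 2 + (9) = 11 (exactly as logged)
2. x = 6 + (5) = 11, y = 11 + (-7) = 4 (verified)
3. x = 11 + (-7) = 4, y = 4 + (7) = 11 (in agreement)
4. x = 4 + (-8) = -4, y = 11 + (1) = 12 (first mismatch against the transcript)
The audit stops at step 4: the recorded entry is wrong and should be x = -4.

step 4, x = -4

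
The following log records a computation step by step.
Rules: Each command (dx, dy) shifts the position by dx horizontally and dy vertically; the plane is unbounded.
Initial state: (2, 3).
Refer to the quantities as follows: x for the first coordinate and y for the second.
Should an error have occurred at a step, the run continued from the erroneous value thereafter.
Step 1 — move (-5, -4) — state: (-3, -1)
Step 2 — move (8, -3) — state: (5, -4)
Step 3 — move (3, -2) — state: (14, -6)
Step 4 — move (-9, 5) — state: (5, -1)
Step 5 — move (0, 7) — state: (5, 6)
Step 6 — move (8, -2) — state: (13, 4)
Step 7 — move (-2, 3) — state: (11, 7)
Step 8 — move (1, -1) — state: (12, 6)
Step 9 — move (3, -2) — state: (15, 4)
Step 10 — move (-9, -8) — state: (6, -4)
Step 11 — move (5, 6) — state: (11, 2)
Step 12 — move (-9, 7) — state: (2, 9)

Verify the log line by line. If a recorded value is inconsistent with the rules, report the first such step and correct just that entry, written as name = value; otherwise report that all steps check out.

step 3, x = 8

1. x = 2 + (-5) = -3, y = 3 + (-4) = -1 (no discrepancy)
2. x = -3 + (8) = 5, y = -1 + (-3) = -4 (consistent with the log)
3. x = 5 + (3) = 8, y = -4 + (-2) = -6 (the log disagrees here)
The earliest wrong entry is at step 3: it should read x = 8.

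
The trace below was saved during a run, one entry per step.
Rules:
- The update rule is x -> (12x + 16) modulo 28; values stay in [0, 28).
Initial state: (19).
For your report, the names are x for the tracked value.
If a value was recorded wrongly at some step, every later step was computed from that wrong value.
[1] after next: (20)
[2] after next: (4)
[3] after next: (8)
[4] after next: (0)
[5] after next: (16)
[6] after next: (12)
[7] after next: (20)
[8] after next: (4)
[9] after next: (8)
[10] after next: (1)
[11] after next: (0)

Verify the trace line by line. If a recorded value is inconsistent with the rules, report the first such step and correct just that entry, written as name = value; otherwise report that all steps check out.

step 1: x = (12*19 + 16) mod 28 = 20 -> agrees with the trace
step 2: x = (12*20 + 16) mod 28 = 4 -> exactly as logged
step 3: x = (12*4 + 16) mod 28 = 8 -> confirmed correct
step 4: x = (12*8 + 16) mod 28 = 0 -> in agreement
step 5: x = (12*0 + 16) mod 28 = 16 -> agrees with the trace
step 6: x = (12*16 + 16) mod 28 = 12 -> no discrepancy
step 7: x = (12*12 + 16) mod 28 = 20 -> exactly as logged
step 8: x = (12*20 + 16) mod 28 = 4 -> confirmed correct
step 9: x = (12*4 + 16) mod 28 = 8 -> exactly as logged
step 10: x = (12*8 + 16) mod 28 = 0 -> the trace disagrees here
So the first discrepancy is step 10, where the right value is x = 0.

step 10, x = 0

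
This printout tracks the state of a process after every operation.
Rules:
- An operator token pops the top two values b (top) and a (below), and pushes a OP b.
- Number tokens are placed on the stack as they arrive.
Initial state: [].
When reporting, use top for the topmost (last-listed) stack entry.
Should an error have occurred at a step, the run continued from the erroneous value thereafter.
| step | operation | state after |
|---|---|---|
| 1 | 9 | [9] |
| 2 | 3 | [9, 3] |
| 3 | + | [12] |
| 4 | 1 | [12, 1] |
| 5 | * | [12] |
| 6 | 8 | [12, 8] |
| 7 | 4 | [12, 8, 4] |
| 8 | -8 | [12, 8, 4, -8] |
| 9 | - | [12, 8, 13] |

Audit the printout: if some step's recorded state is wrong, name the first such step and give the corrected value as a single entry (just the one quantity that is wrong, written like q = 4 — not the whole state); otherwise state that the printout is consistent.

step 9, top = 12

Step 1: push 9: top = 9 — exactly as logged.
Step 2: push 3: top = 3 — same as recorded.
Step 3: 9 + 3 = 12 — checks out.
Step 4: push 1: top = 1 — same as recorded.
Step 5: 12 * 1 = 12 — exactly as logged.
Step 6: push 8: top = 8 — same as recorded.
Step 7: push 4: top = 4 — agrees with the printout.
Step 8: push -8: top = -8 — exactly as logged.
Step 9: 4 - -8 = 12 — the recorded entry deviates here.
The audit stops at step 9: the recorded entry is wrong and should be top = 12.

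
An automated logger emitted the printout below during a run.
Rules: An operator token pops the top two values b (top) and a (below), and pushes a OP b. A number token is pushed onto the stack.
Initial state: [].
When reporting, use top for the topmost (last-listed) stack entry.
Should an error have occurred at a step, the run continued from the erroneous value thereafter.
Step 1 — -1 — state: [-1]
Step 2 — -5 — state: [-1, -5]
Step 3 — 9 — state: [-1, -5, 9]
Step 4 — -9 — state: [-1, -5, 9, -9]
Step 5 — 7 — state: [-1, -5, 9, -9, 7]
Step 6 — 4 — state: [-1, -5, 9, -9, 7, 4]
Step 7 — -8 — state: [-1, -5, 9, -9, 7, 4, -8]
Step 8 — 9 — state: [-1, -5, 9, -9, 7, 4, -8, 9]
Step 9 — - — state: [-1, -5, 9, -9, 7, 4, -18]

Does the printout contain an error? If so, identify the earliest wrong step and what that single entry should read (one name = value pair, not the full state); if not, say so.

step 9, top = -17

step 1: push -1: top = -1 -> confirmed correct
step 2: push -5: top = -5 -> matches
step 3: push 9: top = 9 -> no discrepancy
step 4: push -9: top = -9 -> verified
step 5: push 7: top = 7 -> agrees with the printout
step 6: push 4: top = 4 -> matches
step 7: push -8: top = -8 -> checks out
step 8: push 9: top = 9 -> confirmed correct
step 9: -8 - 9 = -17 -> the printout has a different value
First incorrect step: 9; the correct value is top = -17.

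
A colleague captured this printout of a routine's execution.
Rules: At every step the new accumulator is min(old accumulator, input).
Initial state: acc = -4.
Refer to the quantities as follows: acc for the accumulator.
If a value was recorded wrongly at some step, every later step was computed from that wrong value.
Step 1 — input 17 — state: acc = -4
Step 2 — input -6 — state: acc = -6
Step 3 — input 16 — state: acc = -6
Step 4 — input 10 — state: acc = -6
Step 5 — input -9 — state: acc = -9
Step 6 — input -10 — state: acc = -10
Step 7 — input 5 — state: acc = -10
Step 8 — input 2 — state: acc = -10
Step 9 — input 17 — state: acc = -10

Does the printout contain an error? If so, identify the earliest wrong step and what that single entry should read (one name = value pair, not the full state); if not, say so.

no error

Step 1: acc = min(-4, 17) = -4 — same as recorded.
Step 2: acc = min(-4, -6) = -6 — matches.
Step 3: acc = min(-6, 16) = -6 — in agreement.
Step 4: acc = min(-6, 10) = -6 — same as recorded.
Step 5: acc = min(-6, -9) = -9 — checks out.
Step 6: acc = min(-9, -10) = -10 — no discrepancy.
Step 7: acc = min(-10, 5) = -10 — exactly as logged.
Step 8: acc = min(-10, 2) = -10 — in agreement.
Step 9: acc = min(-10, 17) = -10 — exactly as logged.
All entries verified; no error found.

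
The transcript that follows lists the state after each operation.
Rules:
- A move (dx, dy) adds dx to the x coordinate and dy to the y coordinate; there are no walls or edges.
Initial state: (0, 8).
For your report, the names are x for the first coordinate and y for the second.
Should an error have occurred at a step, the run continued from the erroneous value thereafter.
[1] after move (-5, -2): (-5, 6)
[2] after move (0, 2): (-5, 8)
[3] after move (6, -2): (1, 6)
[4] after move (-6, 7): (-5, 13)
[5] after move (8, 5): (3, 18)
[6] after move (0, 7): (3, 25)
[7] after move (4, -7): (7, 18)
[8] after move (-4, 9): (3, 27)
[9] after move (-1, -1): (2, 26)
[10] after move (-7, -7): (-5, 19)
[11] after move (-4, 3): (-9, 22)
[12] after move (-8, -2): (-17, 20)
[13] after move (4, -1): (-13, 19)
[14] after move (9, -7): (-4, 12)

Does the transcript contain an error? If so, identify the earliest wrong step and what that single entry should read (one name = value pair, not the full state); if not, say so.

Recomputing the run from the initial state:
step 1: x = -5, y = 6
step 2: x = -5, y = 8
step 3: x = 1, y = 6
step 4: x = -5, y = 13
step 5: x = 3, y = 18
step 6: x = 3, y = 25
step 7: x = 7, y = 18
step 8: x = 3, y = 27
step 9: x = 2, y = 26
step 10: x = -5, y = 19
step 11: x = -9, y = 22
step 12: x = -17, y = 20
step 13: x = -13, y = 19
step 14: x = -4, y = 12
This matches the transcript at every step.

no error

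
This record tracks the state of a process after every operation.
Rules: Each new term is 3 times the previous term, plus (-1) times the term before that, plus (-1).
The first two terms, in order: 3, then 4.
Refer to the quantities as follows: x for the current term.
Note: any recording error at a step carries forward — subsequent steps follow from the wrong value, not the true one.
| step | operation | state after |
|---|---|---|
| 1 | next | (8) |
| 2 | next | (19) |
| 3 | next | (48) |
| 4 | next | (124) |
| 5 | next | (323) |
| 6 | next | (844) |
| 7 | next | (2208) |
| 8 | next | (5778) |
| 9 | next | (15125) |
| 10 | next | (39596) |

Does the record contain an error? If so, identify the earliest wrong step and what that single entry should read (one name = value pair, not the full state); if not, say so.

step 8, x = 5779

Recomputing the run from the initial state:
step 1: x = 8
step 2: x = 19
step 3: x = 48
step 4: x = 124
step 5: x = 323
step 6: x = 844
step 7: x = 2208
step 8: x = 5779
step 9: x = 15128
step 10: x = 39604
The first disagreement with the record is at step 8, where the value should be x = 5779.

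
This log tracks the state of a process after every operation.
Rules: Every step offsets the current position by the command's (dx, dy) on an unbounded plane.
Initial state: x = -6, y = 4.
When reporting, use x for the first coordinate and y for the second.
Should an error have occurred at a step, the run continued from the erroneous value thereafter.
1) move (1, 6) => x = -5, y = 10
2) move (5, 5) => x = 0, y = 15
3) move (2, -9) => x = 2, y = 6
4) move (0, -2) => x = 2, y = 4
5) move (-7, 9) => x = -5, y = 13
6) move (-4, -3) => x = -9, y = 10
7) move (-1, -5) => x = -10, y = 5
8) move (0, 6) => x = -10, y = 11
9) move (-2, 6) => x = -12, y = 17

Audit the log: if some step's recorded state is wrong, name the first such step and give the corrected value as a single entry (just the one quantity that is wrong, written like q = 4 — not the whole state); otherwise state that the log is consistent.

no error

Recomputing the run from the initial state:
step 1: x = -5, y = 10
step 2: x = 0, y = 15
step 3: x = 2, y = 6
step 4: x = 2, y = 4
step 5: x = -5, y = 13
step 6: x = -9, y = 10
step 7: x = -10, y = 5
step 8: x = -10, y = 11
step 9: x = -12, y = 17
This matches the log at every step.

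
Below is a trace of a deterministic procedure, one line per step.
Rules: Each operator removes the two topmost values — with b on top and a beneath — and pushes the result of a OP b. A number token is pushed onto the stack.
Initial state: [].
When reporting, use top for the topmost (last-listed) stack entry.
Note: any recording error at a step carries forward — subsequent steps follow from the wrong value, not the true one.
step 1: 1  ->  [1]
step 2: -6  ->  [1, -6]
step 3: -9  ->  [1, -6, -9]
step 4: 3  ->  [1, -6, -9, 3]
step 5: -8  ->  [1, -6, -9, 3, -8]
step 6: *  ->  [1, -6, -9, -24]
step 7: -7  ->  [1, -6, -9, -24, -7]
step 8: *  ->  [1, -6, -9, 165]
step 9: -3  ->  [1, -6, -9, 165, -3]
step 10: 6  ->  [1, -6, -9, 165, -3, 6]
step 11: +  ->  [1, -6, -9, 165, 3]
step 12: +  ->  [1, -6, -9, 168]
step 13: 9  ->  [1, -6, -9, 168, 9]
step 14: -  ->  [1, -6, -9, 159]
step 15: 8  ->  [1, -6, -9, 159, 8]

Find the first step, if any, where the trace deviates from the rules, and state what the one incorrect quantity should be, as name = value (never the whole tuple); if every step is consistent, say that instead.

step 8, top = 168

Recomputing the run from the initial state:
step 1: [1]
step 2: [1, -6]
step 3: [1, -6, -9]
step 4: [1, -6, -9, 3]
step 5: [1, -6, -9, 3, -8]
step 6: [1, -6, -9, -24]
step 7: [1, -6, -9, -24, -7]
step 8: [1, -6, -9, 168]
step 9: [1, -6, -9, 168, -3]
step 10: [1, -6, -9, 168, -3, 6]
step 11: [1, -6, -9, 168, 3]
step 12: [1, -6, -9, 171]
step 13: [1, -6, -9, 171, 9]
step 14: [1, -6, -9, 162]
step 15: [1, -6, -9, 162, 8]
The first disagreement with the trace is at step 8, where the value should be top = 168.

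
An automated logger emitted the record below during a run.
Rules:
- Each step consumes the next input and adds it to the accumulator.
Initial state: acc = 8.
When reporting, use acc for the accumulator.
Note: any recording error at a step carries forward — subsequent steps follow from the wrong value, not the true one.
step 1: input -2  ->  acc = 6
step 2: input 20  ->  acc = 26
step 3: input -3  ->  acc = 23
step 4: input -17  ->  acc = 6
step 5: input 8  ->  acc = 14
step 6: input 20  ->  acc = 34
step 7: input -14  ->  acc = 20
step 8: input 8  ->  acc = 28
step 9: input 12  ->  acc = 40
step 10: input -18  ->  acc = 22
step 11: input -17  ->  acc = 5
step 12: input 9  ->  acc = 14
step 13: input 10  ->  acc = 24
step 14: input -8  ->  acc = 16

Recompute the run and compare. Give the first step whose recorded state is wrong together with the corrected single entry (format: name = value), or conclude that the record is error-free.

no error

Recomputing the run from the initial state:
step 1: acc = 6
step 2: acc = 26
step 3: acc = 23
step 4: acc = 6
step 5: acc = 14
step 6: acc = 34
step 7: acc = 20
step 8: acc = 28
step 9: acc = 40
step 10: acc = 22
step 11: acc = 5
step 12: acc = 14
step 13: acc = 24
step 14: acc = 16
This matches the record at every step.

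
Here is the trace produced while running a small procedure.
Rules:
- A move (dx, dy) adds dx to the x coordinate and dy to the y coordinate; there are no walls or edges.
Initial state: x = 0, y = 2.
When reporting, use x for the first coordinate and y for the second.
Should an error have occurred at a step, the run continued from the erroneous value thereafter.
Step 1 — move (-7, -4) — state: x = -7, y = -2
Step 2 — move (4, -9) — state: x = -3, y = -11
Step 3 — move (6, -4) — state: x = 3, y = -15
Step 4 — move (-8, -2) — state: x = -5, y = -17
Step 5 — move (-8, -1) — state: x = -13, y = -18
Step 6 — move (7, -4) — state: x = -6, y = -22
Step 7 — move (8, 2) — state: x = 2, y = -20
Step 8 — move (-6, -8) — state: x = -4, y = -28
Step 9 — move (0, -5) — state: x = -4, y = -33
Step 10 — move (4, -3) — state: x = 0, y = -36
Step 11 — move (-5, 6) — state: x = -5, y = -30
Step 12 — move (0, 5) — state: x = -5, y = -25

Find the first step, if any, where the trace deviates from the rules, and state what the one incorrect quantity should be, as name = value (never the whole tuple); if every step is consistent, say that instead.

step 1: x = 0 + (-7) = -7, y = 2 + (-4) = -2 -> verified
step 2: x = -7 + (4) = -3, y = -2 + (-9) = -11 -> in agreement
step 3: x = -3 + (6) = 3, y = -11 + (-4) = -15 -> confirmed correct
step 4: x = 3 + (-8) = -5, y = -15 + (-2) = -17 -> exactly as logged
step 5: x = -5 + (-8) = -13, y = -17 + (-1) = -18 -> same as recorded
step 6: x = -13 + (7) = -6, y = -18 + (-4) = -22 -> exactly as logged
step 7: x = -6 + (8) = 2, y = -22 + (2) = -20 -> in agreement
step 8: x = 2 + (-6) = -4, y = -20 + (-8) = -28 -> exactly as logged
step 9: x = -4 + (0) = -4, y = -28 + (-5) = -33 -> verified
step 10: x = -4 + (4) = 0, y = -33 + (-3) = -36 -> exactly as logged
step 11: x = 0 + (-5) = -5, y = -36 + (6) = -30 -> confirmed correct
step 12: x = -5 + (0) = -5, y = -30 + (5) = -25 -> exactly as logged
No step deviates from the rules.

no error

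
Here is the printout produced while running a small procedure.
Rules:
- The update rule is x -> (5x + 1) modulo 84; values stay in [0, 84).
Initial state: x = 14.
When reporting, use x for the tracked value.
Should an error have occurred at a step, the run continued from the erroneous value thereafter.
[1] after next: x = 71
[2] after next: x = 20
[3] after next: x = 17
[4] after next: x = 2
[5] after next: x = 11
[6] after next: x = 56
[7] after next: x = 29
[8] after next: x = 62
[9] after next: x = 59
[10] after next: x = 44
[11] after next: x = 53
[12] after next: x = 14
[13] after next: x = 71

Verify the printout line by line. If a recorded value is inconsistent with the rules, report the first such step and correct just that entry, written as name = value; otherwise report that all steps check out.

Recomputing the run from the initial state:
step 1: x = 71
step 2: x = 20
step 3: x = 17
step 4: x = 2
step 5: x = 11
step 6: x = 56
step 7: x = 29
step 8: x = 62
step 9: x = 59
step 10: x = 44
step 11: x = 53
step 12: x = 14
step 13: x = 71
This matches the printout at every step.

no error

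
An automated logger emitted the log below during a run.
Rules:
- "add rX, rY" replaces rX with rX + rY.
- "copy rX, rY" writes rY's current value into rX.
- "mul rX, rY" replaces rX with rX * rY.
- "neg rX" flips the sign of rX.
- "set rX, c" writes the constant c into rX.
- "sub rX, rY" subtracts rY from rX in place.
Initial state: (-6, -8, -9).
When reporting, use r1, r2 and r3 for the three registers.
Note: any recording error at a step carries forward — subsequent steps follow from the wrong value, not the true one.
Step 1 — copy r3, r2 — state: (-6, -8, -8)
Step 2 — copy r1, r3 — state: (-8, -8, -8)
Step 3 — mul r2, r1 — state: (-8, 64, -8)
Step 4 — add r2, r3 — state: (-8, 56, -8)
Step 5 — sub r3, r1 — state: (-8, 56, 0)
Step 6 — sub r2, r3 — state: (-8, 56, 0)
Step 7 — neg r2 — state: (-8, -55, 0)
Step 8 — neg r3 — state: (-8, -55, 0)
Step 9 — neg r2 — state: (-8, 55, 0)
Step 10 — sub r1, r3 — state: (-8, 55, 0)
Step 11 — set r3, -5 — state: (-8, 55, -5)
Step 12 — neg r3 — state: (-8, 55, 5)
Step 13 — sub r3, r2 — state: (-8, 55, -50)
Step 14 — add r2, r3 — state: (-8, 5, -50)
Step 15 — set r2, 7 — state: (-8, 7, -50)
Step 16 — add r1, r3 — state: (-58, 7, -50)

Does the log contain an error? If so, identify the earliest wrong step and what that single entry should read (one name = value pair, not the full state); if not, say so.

step 7, r2 = -56

1. r3 = -8 (no discrepancy)
2. r1 = -8 (checks out)
3. r2 = -8 * -8 = 64 (confirmed correct)
4. r2 = 64 + -8 = 56 (verified)
5. r3 = -8 - -8 = 0 (agrees with the log)
6. r2 = 56 - 0 = 56 (checks out)
7. r2 = -(56) = -56 (a discrepancy with the log)
So the first discrepancy is step 7, where the right value is r2 = -56.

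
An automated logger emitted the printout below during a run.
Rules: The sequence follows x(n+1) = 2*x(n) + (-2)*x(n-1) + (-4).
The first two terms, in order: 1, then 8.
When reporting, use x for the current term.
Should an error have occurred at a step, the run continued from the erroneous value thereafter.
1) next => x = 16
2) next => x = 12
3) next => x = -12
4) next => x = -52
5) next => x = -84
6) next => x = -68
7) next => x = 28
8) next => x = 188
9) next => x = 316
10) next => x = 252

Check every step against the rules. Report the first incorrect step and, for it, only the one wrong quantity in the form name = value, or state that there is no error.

1. x = 2*(8) + (-2)*(1) + (-4) = 10 (first mismatch against the printout)
Conclusion: step 1 carries the first error; the entry should be x = 10.

step 1, x = 10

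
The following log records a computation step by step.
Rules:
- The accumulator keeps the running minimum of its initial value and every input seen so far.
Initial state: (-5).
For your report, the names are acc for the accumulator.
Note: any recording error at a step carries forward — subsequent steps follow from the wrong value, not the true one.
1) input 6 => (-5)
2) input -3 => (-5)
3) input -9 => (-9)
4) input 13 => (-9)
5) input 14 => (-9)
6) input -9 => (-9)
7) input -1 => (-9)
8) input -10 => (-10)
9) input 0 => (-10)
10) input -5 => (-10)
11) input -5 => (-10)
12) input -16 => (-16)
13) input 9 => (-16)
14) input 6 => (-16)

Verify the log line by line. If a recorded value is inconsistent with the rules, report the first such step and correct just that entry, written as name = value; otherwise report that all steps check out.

no error

Recomputing the run from the initial state:
step 1: acc = -5
step 2: acc = -5
step 3: acc = -9
step 4: acc = -9
step 5: acc = -9
step 6: acc = -9
step 7: acc = -9
step 8: acc = -10
step 9: acc = -10
step 10: acc = -10
step 11: acc = -10
step 12: acc = -16
step 13: acc = -16
step 14: acc = -16
This matches the log at every step.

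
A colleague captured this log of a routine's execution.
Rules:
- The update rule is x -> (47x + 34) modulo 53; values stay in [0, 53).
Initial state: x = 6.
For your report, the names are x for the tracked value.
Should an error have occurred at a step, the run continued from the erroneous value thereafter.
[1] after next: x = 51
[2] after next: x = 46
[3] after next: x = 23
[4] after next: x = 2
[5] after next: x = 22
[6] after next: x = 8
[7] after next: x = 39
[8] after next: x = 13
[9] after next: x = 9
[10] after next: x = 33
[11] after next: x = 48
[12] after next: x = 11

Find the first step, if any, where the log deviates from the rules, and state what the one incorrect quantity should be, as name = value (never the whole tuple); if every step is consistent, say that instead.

1. x = (47*6 + 34) mod 53 = 51 (consistent with the log)
2. x = (47*51 + 34) mod 53 = 46 (checks out)
3. x = (47*46 + 34) mod 53 = 23 (matches)
4. x = (47*23 + 34) mod 53 = 2 (checks out)
5. x = (47*2 + 34) mod 53 = 22 (same as recorded)
6. x = (47*22 + 34) mod 53 = 8 (agrees with the log)
7. x = (47*8 + 34) mod 53 = 39 (no discrepancy)
8. x = (47*39 + 34) mod 53 = 12 (this is not what the log shows)
First deviation found at step 8; the corrected entry is x = 12.

step 8, x = 12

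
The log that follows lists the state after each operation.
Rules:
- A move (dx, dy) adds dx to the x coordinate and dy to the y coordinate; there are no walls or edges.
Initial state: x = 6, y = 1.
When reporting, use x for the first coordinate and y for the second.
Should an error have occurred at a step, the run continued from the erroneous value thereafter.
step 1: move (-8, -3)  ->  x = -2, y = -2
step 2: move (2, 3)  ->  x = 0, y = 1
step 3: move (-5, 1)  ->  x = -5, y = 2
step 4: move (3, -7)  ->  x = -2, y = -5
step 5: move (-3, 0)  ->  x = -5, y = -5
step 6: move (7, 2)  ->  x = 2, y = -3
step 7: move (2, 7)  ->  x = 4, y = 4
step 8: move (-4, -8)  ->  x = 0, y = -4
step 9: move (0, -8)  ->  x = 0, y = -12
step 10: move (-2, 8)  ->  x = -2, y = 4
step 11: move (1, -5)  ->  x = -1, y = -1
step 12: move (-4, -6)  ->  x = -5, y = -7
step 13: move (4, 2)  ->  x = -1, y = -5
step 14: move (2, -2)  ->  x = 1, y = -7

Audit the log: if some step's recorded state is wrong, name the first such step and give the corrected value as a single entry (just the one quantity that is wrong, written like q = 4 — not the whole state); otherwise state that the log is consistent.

1. x = 6 + (-8) = -2, y = 1 + (-3) = -2 (agrees with the log)
2. x = -2 + (2) = 0, y = -2 + (3) = 1 (in agreement)
3. x = 0 + (-5) = -5, y = 1 + (1) = 2 (in agreement)
4. x = -5 + (3) = -2, y = 2 + (-7) = -5 (same as recorded)
5. x = -2 + (-3) = -5, y = -5 + (0) = -5 (exactly as logged)
6. x = -5 + (7) = 2, y = -5 + (2) = -3 (confirmed correct)
7. x = 2 + (2) = 4, y = -3 + (7) = 4 (in agreement)
8. x = 4 + (-4) = 0, y = 4 + (-8) = -4 (exactly as logged)
9. x = 0 + (0) = 0, y = -4 + (-8) = -12 (confirmed correct)
10. x = 0 + (-2) = -2, y = -12 + (8) = -4 (the log has a different value)
First incorrect step: 10; the correct value is y = -4.

step 10, y = -4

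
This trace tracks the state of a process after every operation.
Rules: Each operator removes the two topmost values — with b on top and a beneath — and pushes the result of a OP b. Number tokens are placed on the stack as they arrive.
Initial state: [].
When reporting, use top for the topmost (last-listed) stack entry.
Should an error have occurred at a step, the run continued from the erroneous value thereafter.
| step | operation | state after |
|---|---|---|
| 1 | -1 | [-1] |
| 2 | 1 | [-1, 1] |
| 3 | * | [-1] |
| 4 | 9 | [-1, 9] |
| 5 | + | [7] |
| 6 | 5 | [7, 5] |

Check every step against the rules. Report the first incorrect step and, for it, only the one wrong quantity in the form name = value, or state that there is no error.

step 5, top = 8

Step 1: push -1: top = -1 — in agreement.
Step 2: push 1: top = 1 — verified.
Step 3: -1 * 1 = -1 — no discrepancy.
Step 4: push 9: top = 9 — consistent with the trace.
Step 5: -1 + 9 = 8 — not what was recorded.
First deviation found at step 5; the corrected entry is top = 8.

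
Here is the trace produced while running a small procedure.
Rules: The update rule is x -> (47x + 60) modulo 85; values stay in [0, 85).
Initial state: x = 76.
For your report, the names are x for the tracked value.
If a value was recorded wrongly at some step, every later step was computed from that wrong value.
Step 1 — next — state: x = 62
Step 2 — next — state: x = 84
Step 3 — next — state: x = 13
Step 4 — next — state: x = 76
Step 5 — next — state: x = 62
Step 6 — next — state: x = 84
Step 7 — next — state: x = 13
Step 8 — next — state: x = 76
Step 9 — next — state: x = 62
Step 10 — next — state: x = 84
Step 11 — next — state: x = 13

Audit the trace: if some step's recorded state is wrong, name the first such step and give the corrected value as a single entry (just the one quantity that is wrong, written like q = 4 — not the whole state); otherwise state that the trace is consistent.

no error

Step 1: x = (47*76 + 60) mod 85 = 62 — verified.
Step 2: x = (47*62 + 60) mod 85 = 84 — consistent with the trace.
Step 3: x = (47*84 + 60) mod 85 = 13 — exactly as logged.
Step 4: x = (47*13 + 60) mod 85 = 76 — checks out.
Step 5: x = (47*76 + 60) mod 85 = 62 — confirmed correct.
Step 6: x = (47*62 + 60) mod 85 = 84 — agrees with the trace.
Step 7: x = (47*84 + 60) mod 85 = 13 — same as recorded.
Step 8: x = (47*13 + 60) mod 85 = 76 — exactly as logged.
Step 9: x = (47*76 + 60) mod 85 = 62 — agrees with the trace.
Step 10: x = (47*62 + 60) mod 85 = 84 — consistent with the trace.
Step 11: x = (47*84 + 60) mod 85 = 13 — matches.
Each recorded entry agrees with the recomputation.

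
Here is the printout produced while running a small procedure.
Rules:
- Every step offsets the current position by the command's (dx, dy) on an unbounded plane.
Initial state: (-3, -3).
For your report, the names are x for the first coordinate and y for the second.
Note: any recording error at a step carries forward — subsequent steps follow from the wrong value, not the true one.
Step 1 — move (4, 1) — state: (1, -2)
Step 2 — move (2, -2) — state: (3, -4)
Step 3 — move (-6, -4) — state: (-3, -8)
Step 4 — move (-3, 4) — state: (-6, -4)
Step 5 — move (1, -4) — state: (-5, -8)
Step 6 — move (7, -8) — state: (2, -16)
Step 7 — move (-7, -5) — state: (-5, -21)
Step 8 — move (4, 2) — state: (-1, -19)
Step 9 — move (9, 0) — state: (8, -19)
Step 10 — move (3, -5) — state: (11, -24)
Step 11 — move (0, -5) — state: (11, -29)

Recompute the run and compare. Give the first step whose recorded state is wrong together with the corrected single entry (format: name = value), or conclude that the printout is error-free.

no error

Step 1: x = -3 + (4) = 1, y = -3 + (1) = -2 — verified.
Step 2: x = 1 + (2) = 3, y = -2 + (-2) = -4 — exactly as logged.
Step 3: x = 3 + (-6) = -3, y = -4 + (-4) = -8 — matches.
Step 4: x = -3 + (-3) = -6, y = -8 + (4) = -4 — same as recorded.
Step 5: x = -6 + (1) = -5, y = -4 + (-4) = -8 — consistent with the printout.
Step 6: x = -5 + (7) = 2, y = -8 + (-8) = -16 — consistent with the printout.
Step 7: x = 2 + (-7) = -5, y = -16 + (-5) = -21 — matches.
Step 8: x = -5 + (4) = -1, y = -21 + (2) = -19 — same as recorded.
Step 9: x = -1 + (9) = 8, y = -19 + (0) = -19 — exactly as logged.
Step 10: x = 8 + (3) = 11, y = -19 + (-5) = -24 — same as recorded.
Step 11: x = 11 + (0) = 11, y = -24 + (-5) = -29 — consistent with the printout.
The recomputation confirms every line.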